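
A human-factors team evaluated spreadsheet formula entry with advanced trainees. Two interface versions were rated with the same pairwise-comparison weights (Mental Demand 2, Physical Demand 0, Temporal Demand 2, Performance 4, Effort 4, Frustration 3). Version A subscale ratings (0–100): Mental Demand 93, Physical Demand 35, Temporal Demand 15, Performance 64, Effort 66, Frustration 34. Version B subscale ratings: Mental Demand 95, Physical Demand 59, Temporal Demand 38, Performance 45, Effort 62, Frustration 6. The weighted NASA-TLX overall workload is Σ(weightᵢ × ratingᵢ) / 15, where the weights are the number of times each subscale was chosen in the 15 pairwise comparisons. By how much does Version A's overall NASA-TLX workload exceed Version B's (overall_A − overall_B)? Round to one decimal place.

8.4

Version A weighted sum = 2·93 + 0·35 + 2·15 + 4·64 + 4·66 + 3·34 = 186 + 0 + 30 + 256 + 264 + 102 = 838; overall_A = 838/15 = 55.8667.
Version B weighted sum = 2·95 + 0·59 + 2·38 + 4·45 + 4·62 + 3·6 = 190 + 0 + 76 + 180 + 248 + 18 = 712; overall_B = 712/15 = 47.4667.
Difference = 55.8667 − 47.4667 = 8.4000 ≈ 8.4.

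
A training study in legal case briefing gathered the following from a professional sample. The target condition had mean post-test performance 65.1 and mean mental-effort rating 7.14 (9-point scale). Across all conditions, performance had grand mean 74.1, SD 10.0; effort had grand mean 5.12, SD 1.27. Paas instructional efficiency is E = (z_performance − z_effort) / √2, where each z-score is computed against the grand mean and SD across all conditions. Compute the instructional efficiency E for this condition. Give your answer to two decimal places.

z_performance = (65.1 − 74.1) / 10.0 = -9.0000 / 10.0 = -0.9000.
z_effort = (7.14 − 5.12) / 1.27 = 2.0200 / 1.27 = 1.5906.
z_P − z_E = -0.9000 − 1.5906 = -2.4906.
E = -2.4906 / √2 = -2.4906 / 1.41421 = -1.7611 ≈ -1.76.

-1.76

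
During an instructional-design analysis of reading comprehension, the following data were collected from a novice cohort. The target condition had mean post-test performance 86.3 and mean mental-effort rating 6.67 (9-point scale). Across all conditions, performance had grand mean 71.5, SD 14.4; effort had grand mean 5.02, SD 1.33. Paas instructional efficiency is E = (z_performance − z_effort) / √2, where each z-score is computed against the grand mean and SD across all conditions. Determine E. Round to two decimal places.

-0.15

z_performance = (86.3 − 71.5) / 14.4 = 14.8000 / 14.4 = 1.0278.
z_effort = (6.67 − 5.02) / 1.33 = 1.6500 / 1.33 = 1.2406.
z_P − z_E = 1.0278 − 1.2406 = -0.2128.
E = -0.2128 / √2 = -0.2128 / 1.41421 = -0.1505 ≈ -0.15.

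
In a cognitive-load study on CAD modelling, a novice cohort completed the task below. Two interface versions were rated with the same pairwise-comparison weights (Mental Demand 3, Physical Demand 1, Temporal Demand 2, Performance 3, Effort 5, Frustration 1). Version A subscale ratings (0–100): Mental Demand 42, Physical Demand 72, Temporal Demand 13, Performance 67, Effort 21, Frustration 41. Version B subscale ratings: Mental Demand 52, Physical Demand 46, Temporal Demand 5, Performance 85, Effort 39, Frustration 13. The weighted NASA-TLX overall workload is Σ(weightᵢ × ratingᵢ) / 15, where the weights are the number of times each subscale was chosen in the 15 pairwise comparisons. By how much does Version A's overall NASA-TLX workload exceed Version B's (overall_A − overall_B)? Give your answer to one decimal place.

-6.9

Version A weighted sum = 3·42 + 1·72 + 2·13 + 3·67 + 5·21 + 1·41 = 126 + 72 + 26 + 201 + 105 + 41 = 571; overall_A = 571/15 = 38.0667.
Version B weighted sum = 3·52 + 1·46 + 2·5 + 3·85 + 5·39 + 1·13 = 156 + 46 + 10 + 255 + 195 + 13 = 675; overall_B = 675/15 = 45.0000.
Difference = 38.0667 − 45.0000 = -6.9333 ≈ -6.9.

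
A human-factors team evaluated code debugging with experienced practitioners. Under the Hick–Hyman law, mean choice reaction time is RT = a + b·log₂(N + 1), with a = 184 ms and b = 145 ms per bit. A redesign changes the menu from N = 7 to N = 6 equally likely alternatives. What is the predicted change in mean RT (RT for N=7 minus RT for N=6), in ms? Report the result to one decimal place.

27.9

RT(7) = 184 + 145·log₂(8) = 184 + 145·3.0000 = 619.0000 ms.
RT(6) = 184 + 145·log₂(7) = 184 + 145·2.8074 = 591.0730 ms.
Difference = 619.0000 − 591.0730 = 27.9270 ≈ 27.9 ms.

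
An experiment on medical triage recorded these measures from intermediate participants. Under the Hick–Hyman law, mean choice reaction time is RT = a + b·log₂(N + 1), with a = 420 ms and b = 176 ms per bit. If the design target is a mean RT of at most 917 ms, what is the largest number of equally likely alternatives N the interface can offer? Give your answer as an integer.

Set 420 + 176·log₂(N + 1) ≤ 917.
log₂(N + 1) ≤ (917 − 420) / 176 = 2.8239.
N + 1 ≤ 2^2.8239 = 7.0807.
N ≤ 6.0807, so the largest integer N is 6.

6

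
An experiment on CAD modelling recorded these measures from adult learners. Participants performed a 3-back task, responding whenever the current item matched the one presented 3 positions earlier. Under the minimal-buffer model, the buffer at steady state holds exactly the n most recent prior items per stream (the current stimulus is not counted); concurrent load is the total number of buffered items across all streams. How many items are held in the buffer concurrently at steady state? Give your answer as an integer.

3

The buffer holds the 3 most recent prior items.
Steady-state concurrent load = 3 items.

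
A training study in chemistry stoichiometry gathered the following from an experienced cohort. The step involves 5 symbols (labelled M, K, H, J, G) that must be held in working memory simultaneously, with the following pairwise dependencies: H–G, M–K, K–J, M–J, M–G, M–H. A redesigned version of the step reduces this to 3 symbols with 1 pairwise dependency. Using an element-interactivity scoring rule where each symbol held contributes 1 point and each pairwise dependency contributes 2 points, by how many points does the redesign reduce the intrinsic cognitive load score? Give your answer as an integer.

Original: 5 × 1 + 6 × 2 = 5 + 12 = 17.
Redesigned: 3 × 1 + 1 × 2 = 3 + 2 = 5.
Reduction = 17 − 5 = 12.

12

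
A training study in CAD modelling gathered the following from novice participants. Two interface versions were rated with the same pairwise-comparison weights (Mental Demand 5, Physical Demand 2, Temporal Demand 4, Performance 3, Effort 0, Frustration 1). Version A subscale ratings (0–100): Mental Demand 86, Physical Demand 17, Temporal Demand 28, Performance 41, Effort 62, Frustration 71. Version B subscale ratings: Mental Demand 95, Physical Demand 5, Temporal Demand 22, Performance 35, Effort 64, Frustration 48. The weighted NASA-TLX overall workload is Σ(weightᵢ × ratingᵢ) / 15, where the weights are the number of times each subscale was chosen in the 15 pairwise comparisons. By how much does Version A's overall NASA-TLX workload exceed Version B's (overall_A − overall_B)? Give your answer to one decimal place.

2.9

Version A weighted sum = 5·86 + 2·17 + 4·28 + 3·41 + 0·62 + 1·71 = 430 + 34 + 112 + 123 + 0 + 71 = 770; overall_A = 770/15 = 51.3333.
Version B weighted sum = 5·95 + 2·5 + 4·22 + 3·35 + 0·64 + 1·48 = 475 + 10 + 88 + 105 + 0 + 48 = 726; overall_B = 726/15 = 48.4000.
Difference = 51.3333 − 48.4000 = 2.9333 ≈ 2.9.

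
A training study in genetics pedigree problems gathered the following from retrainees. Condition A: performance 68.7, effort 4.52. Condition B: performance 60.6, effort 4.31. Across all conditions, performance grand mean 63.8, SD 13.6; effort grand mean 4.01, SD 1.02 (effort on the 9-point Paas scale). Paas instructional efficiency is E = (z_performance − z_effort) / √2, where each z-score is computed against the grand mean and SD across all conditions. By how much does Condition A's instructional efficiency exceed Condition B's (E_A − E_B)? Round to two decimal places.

0.28

Condition A: z_P = (68.7 − 63.8)/13.6 = 0.3603; z_E = (4.52 − 4.01)/1.02 = 0.5000; E_A = (0.3603 − 0.5000)/√2 = -0.0988.
Condition B: z_P = (60.6 − 63.8)/13.6 = -0.2353; z_E = (4.31 − 4.01)/1.02 = 0.2941; E_B = (-0.2353 − 0.2941)/√2 = -0.3743.
E_A − E_B = -0.0988 − (-0.3743) = 0.2755 ≈ 0.28.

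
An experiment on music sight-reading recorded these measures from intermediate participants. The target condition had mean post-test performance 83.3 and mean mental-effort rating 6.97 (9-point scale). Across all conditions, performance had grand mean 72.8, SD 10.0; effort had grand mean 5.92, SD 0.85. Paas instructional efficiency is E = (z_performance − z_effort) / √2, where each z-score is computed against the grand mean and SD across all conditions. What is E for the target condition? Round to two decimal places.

z_performance = (83.3 − 72.8) / 10.0 = 10.5000 / 10.0 = 1.0500.
z_effort = (6.97 − 5.92) / 0.85 = 1.0500 / 0.85 = 1.2353.
z_P − z_E = 1.0500 − 1.2353 = -0.1853.
E = -0.1853 / √2 = -0.1853 / 1.41421 = -0.1310 ≈ -0.13.

-0.13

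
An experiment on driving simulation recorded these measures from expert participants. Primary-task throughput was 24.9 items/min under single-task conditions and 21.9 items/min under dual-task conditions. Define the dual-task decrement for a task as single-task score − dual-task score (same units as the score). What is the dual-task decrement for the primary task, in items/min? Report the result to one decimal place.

3.0

Decrement = 24.9 − 21.9 = 3.0000 items/min ≈ 3.0 items/min.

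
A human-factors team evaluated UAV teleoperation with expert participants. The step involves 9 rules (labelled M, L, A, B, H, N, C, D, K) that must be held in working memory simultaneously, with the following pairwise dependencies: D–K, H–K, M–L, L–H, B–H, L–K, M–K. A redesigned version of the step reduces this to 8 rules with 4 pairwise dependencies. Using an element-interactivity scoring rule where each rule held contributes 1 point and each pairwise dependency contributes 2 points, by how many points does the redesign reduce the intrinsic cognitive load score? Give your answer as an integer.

Original: 9 × 1 + 7 × 2 = 9 + 14 = 23.
Redesigned: 8 × 1 + 4 × 2 = 8 + 8 = 16.
Reduction = 23 − 16 = 7.

7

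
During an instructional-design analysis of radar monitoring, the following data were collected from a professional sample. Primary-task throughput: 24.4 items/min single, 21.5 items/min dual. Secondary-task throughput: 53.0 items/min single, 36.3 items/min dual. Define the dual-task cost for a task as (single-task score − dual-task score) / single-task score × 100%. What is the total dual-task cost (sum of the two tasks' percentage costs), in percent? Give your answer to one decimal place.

Primary cost = (24.4 − 21.5) / 24.4 × 100% = 11.8852%.
Secondary cost = (53.0 − 36.3) / 53.0 × 100% = 31.5094%.
Total = 11.8852% + 31.5094% = 43.3946% ≈ 43.4%.

43.4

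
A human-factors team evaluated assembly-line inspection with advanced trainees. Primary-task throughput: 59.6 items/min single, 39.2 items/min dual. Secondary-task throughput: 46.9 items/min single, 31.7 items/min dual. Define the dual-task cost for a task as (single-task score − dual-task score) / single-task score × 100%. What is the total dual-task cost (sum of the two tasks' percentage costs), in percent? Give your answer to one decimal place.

66.6

Primary cost = (59.6 − 39.2) / 59.6 × 100% = 34.2282%.
Secondary cost = (46.9 − 31.7) / 46.9 × 100% = 32.4094%.
Total = 34.2282% + 32.4094% = 66.6376% ≈ 66.6%.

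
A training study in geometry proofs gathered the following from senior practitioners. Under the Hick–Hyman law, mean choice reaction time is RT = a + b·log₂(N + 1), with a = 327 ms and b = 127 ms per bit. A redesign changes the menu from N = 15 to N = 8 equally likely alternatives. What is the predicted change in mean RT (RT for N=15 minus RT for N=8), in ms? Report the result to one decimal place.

RT(15) = 327 + 127·log₂(16) = 327 + 127·4.0000 = 835.0000 ms.
RT(8) = 327 + 127·log₂(9) = 327 + 127·3.1699 = 729.5773 ms.
Difference = 835.0000 − 729.5773 = 105.4227 ≈ 105.4 ms.

105.4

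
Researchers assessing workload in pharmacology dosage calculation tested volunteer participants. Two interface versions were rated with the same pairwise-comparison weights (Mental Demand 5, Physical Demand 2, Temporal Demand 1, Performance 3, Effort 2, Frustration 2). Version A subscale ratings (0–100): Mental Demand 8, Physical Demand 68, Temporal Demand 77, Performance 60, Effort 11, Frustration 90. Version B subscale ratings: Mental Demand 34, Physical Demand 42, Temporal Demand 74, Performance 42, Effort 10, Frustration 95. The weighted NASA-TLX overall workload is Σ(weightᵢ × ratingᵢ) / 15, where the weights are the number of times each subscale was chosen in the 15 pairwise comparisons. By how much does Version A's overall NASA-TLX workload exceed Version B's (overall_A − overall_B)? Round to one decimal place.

-1.9

Version A weighted sum = 5·8 + 2·68 + 1·77 + 3·60 + 2·11 + 2·90 = 40 + 136 + 77 + 180 + 22 + 180 = 635; overall_A = 635/15 = 42.3333.
Version B weighted sum = 5·34 + 2·42 + 1·74 + 3·42 + 2·10 + 2·95 = 170 + 84 + 74 + 126 + 20 + 190 = 664; overall_B = 664/15 = 44.2667.
Difference = 42.3333 − 44.2667 = -1.9334 ≈ -1.9.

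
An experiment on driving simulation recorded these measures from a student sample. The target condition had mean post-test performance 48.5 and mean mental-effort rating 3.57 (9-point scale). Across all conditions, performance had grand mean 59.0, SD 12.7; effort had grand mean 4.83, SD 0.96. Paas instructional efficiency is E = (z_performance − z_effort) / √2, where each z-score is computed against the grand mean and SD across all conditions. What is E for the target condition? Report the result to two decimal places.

0.34

z_performance = (48.5 − 59.0) / 12.7 = -10.5000 / 12.7 = -0.8268.
z_effort = (3.57 − 4.83) / 0.96 = -1.2600 / 0.96 = -1.3125.
z_P − z_E = -0.8268 − (-1.3125) = 0.4857.
E = 0.4857 / √2 = 0.4857 / 1.41421 = 0.3434 ≈ 0.34.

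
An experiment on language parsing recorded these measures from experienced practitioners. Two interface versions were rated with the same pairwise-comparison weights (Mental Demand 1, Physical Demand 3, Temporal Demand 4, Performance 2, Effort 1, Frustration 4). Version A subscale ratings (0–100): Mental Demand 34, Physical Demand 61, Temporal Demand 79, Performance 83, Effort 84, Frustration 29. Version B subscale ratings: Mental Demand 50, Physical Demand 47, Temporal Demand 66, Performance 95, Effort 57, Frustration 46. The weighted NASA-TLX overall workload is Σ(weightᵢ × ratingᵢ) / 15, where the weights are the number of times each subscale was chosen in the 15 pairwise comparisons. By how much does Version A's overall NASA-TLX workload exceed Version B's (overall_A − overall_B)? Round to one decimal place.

Version A weighted sum = 1·34 + 3·61 + 4·79 + 2·83 + 1·84 + 4·29 = 34 + 183 + 316 + 166 + 84 + 116 = 899; overall_A = 899/15 = 59.9333.
Version B weighted sum = 1·50 + 3·47 + 4·66 + 2·95 + 1·57 + 4·46 = 50 + 141 + 264 + 190 + 57 + 184 = 886; overall_B = 886/15 = 59.0667.
Difference = 59.9333 − 59.0667 = 0.8666 ≈ 0.9.

0.9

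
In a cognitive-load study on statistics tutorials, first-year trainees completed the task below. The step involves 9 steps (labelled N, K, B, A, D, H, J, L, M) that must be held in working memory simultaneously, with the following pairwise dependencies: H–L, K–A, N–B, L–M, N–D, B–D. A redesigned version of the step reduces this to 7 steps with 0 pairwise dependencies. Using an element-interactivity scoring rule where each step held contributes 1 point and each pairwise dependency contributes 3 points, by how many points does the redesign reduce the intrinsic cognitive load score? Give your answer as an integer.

Original: 9 × 1 + 6 × 3 = 9 + 18 = 27.
Redesigned: 7 × 1 + 0 × 3 = 7 + 0 = 7.
Reduction = 27 − 7 = 20.

20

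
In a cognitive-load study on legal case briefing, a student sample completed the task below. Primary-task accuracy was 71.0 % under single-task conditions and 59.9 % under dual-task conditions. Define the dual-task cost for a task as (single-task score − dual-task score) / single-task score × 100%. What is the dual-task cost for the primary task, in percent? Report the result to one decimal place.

15.6

Cost = (71.0 − 59.9) / 71.0 × 100%
     = 11.1000 / 71.0 × 100% = 15.6338%.
≈ 15.6%.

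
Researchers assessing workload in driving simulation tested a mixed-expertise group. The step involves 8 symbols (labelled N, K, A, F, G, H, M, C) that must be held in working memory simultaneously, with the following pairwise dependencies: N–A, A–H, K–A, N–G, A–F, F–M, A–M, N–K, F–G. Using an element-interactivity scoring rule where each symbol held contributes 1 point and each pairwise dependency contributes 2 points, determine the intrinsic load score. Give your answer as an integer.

Count of symbols held simultaneously: 8.
Count of pairwise dependencies listed: 9.
Element contribution: 8 × 1 = 8.
Interaction contribution: 9 × 2 = 18.
Intrinsic load = 8 + 18 = 26.

26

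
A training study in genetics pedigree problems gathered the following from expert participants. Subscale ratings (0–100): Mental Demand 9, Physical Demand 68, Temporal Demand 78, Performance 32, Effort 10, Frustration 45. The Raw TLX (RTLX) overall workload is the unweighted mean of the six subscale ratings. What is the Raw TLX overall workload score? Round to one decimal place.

Sum of ratings = 9 + 68 + 78 + 32 + 10 + 45 = 242.
RTLX = 242 / 6 = 40.3333 ≈ 40.3.

40.3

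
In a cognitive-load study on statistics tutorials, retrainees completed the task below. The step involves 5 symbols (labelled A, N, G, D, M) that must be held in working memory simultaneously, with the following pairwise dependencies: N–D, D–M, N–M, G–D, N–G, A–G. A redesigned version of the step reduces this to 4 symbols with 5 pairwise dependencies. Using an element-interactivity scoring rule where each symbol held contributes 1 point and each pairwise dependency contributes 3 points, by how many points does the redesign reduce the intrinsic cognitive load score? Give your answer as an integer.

Original: 5 × 1 + 6 × 3 = 5 + 18 = 23.
Redesigned: 4 × 1 + 5 × 3 = 4 + 15 = 19.
Reduction = 23 − 19 = 4.

4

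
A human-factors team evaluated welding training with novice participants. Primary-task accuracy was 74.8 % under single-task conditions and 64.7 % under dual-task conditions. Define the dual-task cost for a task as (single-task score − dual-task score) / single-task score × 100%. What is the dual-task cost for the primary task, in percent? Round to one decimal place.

13.5

Cost = (74.8 − 64.7) / 74.8 × 100%
     = 10.1000 / 74.8 × 100% = 13.5027%.
≈ 13.5%.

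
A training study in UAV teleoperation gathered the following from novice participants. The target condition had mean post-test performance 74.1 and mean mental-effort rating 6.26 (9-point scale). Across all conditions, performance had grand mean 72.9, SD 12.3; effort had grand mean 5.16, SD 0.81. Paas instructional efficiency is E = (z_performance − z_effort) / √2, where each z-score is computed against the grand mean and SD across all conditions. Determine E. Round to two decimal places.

-0.89

z_performance = (74.1 − 72.9) / 12.3 = 1.2000 / 12.3 = 0.0976.
z_effort = (6.26 − 5.16) / 0.81 = 1.1000 / 0.81 = 1.3580.
z_P − z_E = 0.0976 − 1.3580 = -1.2604.
E = -1.2604 / √2 = -1.2604 / 1.41421 = -0.8912 ≈ -0.89.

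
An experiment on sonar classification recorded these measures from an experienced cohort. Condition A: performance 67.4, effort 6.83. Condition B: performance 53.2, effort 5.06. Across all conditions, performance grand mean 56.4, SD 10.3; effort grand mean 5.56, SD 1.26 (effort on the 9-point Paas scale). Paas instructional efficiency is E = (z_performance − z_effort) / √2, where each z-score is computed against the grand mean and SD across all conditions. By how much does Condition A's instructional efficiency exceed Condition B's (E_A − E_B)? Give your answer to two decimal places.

-0.02

Condition A: z_P = (67.4 − 56.4)/10.3 = 1.0680; z_E = (6.83 − 5.56)/1.26 = 1.0079; E_A = (1.0680 − 1.0079)/√2 = 0.0425.
Condition B: z_P = (53.2 − 56.4)/10.3 = -0.3107; z_E = (5.06 − 5.56)/1.26 = -0.3968; E_B = (-0.3107 − (-0.3968))/√2 = 0.0609.
E_A − E_B = 0.0425 − 0.0609 = -0.0184 ≈ -0.02.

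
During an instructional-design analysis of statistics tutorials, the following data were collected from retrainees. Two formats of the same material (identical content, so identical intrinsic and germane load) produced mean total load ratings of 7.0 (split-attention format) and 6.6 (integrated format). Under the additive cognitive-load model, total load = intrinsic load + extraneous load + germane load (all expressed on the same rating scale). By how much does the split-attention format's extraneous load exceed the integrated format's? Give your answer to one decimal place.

0.4

Intrinsic and germane load are equal across formats, so the difference in total load equals the difference in extraneous load.
Extraneous-load difference = 7.0 − 6.6 = 0.4.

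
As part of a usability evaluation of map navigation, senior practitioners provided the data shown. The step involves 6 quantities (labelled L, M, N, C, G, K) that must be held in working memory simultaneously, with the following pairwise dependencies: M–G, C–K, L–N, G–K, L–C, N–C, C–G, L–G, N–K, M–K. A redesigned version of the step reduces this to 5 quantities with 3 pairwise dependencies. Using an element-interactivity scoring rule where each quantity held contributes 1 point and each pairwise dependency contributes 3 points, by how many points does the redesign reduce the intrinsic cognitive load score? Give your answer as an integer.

22

Original: 6 × 1 + 10 × 3 = 6 + 30 = 36.
Redesigned: 5 × 1 + 3 × 3 = 5 + 9 = 14.
Reduction = 36 − 14 = 22.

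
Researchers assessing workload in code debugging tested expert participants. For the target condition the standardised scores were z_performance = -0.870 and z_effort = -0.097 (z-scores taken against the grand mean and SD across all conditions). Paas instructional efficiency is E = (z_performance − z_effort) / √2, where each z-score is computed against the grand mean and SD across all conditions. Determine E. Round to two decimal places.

-0.55

z_P − z_E = -0.870 − (-0.097) = -0.7730.
E = -0.7730 / √2 = -0.7730 / 1.41421 = -0.5466 ≈ -0.55.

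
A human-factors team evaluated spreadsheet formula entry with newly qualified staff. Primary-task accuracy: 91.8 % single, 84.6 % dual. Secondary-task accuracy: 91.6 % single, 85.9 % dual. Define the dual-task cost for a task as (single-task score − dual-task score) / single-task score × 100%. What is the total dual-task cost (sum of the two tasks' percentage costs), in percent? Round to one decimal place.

14.1

Primary cost = (91.8 − 84.6) / 91.8 × 100% = 7.8431%.
Secondary cost = (91.6 − 85.9) / 91.6 × 100% = 6.2227%.
Total = 7.8431% + 6.2227% = 14.0658% ≈ 14.1%.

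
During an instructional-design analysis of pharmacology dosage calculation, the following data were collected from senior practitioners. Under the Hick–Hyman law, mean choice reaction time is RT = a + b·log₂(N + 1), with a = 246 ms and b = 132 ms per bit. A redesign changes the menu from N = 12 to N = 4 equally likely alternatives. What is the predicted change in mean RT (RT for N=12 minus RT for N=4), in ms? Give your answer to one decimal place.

182.0

RT(12) = 246 + 132·log₂(13) = 246 + 132·3.7004 = 734.4528 ms.
RT(4) = 246 + 132·log₂(5) = 246 + 132·2.3219 = 552.4908 ms.
Difference = 734.4528 − 552.4908 = 181.9620 ≈ 182.0 ms.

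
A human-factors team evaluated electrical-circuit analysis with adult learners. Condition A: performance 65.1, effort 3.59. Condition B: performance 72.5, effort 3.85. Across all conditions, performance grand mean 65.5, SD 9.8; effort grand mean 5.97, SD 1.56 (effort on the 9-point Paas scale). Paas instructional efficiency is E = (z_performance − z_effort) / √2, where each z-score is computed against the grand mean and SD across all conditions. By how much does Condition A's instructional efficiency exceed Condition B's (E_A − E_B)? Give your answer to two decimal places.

-0.42

Condition A: z_P = (65.1 − 65.5)/9.8 = -0.0408; z_E = (3.59 − 5.97)/1.56 = -1.5256; E_A = (-0.0408 − (-1.5256))/√2 = 1.0499.
Condition B: z_P = (72.5 − 65.5)/9.8 = 0.7143; z_E = (3.85 − 5.97)/1.56 = -1.3590; E_B = (0.7143 − (-1.3590))/√2 = 1.4660.
E_A − E_B = 1.0499 − 1.4660 = -0.4161 ≈ -0.42.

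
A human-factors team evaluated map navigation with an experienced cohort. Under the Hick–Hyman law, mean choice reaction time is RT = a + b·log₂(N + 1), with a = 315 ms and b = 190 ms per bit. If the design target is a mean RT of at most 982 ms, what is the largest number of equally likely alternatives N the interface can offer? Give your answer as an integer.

Set 315 + 190·log₂(N + 1) ≤ 982.
log₂(N + 1) ≤ (982 − 315) / 190 = 3.5105.
N + 1 ≤ 2^3.5105 = 11.3964.
N ≤ 10.3964, so the largest integer N is 10.

10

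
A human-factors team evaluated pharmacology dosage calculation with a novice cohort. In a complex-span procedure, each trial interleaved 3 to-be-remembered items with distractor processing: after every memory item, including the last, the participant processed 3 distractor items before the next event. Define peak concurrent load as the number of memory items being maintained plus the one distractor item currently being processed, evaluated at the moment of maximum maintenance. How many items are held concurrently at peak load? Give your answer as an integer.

4

Maintenance is greatest during the distractor(s) after memory item 3: all 3 memory items are being held.
One distractor item is concurrently being processed.
Peak concurrent load = 3 + 1 = 4 items.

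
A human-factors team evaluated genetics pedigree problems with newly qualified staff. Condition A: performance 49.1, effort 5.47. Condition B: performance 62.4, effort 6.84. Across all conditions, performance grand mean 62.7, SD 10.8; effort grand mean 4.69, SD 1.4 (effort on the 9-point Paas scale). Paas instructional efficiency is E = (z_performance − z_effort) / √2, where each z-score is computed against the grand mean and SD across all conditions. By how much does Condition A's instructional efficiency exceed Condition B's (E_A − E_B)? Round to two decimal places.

Condition A: z_P = (49.1 − 62.7)/10.8 = -1.2593; z_E = (5.47 − 4.69)/1.4 = 0.5571; E_A = (-1.2593 − 0.5571)/√2 = -1.2844.
Condition B: z_P = (62.4 − 62.7)/10.8 = -0.0278; z_E = (6.84 − 4.69)/1.4 = 1.5357; E_B = (-0.0278 − 1.5357)/√2 = -1.1056.
E_A − E_B = -1.2844 − (-1.1056) = -0.1788 ≈ -0.18.

-0.18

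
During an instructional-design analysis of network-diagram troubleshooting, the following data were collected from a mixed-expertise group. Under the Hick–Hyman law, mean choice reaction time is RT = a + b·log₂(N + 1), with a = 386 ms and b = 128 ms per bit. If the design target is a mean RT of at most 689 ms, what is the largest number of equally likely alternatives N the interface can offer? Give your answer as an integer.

Set 386 + 128·log₂(N + 1) ≤ 689.
log₂(N + 1) ≤ (689 − 386) / 128 = 2.3672.
N + 1 ≤ 2^2.3672 = 5.1594.
N ≤ 4.1594, so the largest integer N is 4.

4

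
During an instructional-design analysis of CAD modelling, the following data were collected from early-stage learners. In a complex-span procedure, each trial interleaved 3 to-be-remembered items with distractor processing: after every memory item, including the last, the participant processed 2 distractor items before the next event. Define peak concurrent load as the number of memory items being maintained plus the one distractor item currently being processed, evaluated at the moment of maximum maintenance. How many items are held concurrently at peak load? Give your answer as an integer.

4

Maintenance is greatest during the distractor(s) after memory item 3: all 3 memory items are being held.
One distractor item is concurrently being processed.
Peak concurrent load = 3 + 1 = 4 items.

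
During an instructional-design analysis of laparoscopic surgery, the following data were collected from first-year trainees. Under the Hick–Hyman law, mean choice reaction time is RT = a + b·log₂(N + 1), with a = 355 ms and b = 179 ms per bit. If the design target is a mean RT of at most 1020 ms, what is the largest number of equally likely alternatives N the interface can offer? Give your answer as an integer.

12

Set 355 + 179·log₂(N + 1) ≤ 1020.
log₂(N + 1) ≤ (1020 − 355) / 179 = 3.7151.
N + 1 ≤ 2^3.7151 = 13.1328.
N ≤ 12.1328, so the largest integer N is 12.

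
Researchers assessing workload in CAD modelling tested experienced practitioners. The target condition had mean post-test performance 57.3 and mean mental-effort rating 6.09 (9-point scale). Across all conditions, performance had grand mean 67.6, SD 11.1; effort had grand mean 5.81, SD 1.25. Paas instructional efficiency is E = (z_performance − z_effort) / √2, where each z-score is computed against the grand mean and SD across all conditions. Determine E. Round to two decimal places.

z_performance = (57.3 − 67.6) / 11.1 = -10.3000 / 11.1 = -0.9279.
z_effort = (6.09 − 5.81) / 1.25 = 0.2800 / 1.25 = 0.2240.
z_P − z_E = -0.9279 − 0.2240 = -1.1519.
E = -1.1519 / √2 = -1.1519 / 1.41421 = -0.8145 ≈ -0.81.

-0.81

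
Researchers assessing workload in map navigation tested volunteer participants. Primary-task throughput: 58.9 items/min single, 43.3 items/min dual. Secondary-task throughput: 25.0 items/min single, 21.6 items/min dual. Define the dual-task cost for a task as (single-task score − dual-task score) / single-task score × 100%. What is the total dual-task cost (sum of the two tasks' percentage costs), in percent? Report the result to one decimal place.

Primary cost = (58.9 − 43.3) / 58.9 × 100% = 26.4856%.
Secondary cost = (25.0 − 21.6) / 25.0 × 100% = 13.6000%.
Total = 26.4856% + 13.6000% = 40.0856% ≈ 40.1%.

40.1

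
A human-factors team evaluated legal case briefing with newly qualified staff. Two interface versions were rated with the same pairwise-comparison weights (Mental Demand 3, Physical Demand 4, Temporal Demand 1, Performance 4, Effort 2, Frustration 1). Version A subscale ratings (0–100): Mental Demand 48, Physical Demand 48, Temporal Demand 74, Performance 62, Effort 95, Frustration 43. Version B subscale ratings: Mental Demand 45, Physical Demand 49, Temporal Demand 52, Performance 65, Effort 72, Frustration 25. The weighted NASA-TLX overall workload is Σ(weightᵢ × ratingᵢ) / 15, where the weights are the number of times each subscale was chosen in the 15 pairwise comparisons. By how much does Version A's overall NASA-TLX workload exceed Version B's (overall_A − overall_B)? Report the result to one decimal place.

Version A weighted sum = 3·48 + 4·48 + 1·74 + 4·62 + 2·95 + 1·43 = 144 + 192 + 74 + 248 + 190 + 43 = 891; overall_A = 891/15 = 59.4000.
Version B weighted sum = 3·45 + 4·49 + 1·52 + 4·65 + 2·72 + 1·25 = 135 + 196 + 52 + 260 + 144 + 25 = 812; overall_B = 812/15 = 54.1333.
Difference = 59.4000 − 54.1333 = 5.2667 ≈ 5.3.

5.3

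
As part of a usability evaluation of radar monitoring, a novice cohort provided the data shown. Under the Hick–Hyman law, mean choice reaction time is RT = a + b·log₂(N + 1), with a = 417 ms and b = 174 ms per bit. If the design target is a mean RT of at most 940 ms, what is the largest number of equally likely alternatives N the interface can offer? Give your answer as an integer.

7

Set 417 + 174·log₂(N + 1) ≤ 940.
log₂(N + 1) ≤ (940 − 417) / 174 = 3.0057.
N + 1 ≤ 2^3.0057 = 8.0317.
N ≤ 7.0317, so the largest integer N is 7.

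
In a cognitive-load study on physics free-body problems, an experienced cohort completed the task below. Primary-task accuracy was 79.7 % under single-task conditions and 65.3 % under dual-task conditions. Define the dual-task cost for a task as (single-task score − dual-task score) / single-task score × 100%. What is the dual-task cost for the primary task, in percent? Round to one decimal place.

18.1

Cost = (79.7 − 65.3) / 79.7 × 100%
     = 14.4000 / 79.7 × 100% = 18.0678%.
≈ 18.1%.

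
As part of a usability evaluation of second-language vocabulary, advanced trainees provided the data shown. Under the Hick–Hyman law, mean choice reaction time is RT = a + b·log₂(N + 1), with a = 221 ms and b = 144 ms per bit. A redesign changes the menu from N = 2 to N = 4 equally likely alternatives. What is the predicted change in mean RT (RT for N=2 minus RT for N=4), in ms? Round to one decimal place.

RT(2) = 221 + 144·log₂(3) = 221 + 144·1.5850 = 449.2400 ms.
RT(4) = 221 + 144·log₂(5) = 221 + 144·2.3219 = 555.3536 ms.
Difference = 449.2400 − 555.3536 = -106.1136 ≈ -106.1 ms.

-106.1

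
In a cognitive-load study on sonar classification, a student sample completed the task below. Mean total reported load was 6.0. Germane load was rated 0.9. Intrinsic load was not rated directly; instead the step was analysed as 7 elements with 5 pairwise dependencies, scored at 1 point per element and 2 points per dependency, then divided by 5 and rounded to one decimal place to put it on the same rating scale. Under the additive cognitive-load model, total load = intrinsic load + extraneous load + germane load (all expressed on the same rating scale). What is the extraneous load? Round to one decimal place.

Intrinsic (element-interactivity): (7 × 1 + 5 × 2) / 5 = 17 / 5 = 3.4000 → 3.4.
extraneous load = total − intrinsic − germane
             = 6.0 − 3.4 − 0.9 = 1.7.

1.7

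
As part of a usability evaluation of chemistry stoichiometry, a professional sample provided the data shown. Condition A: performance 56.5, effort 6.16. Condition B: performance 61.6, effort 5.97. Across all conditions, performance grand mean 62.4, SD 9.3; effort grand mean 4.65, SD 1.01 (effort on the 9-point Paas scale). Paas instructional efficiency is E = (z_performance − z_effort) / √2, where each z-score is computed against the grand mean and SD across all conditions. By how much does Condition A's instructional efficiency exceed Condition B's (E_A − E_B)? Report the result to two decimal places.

Condition A: z_P = (56.5 − 62.4)/9.3 = -0.6344; z_E = (6.16 − 4.65)/1.01 = 1.4950; E_A = (-0.6344 − 1.4950)/√2 = -1.5057.
Condition B: z_P = (61.6 − 62.4)/9.3 = -0.0860; z_E = (5.97 − 4.65)/1.01 = 1.3069; E_B = (-0.0860 − 1.3069)/√2 = -0.9849.
E_A − E_B = -1.5057 − (-0.9849) = -0.5208 ≈ -0.52.

-0.52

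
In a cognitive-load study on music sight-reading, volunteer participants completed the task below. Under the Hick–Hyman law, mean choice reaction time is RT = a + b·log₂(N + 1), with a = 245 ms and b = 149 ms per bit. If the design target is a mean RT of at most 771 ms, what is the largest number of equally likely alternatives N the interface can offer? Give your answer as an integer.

10

Set 245 + 149·log₂(N + 1) ≤ 771.
log₂(N + 1) ≤ (771 − 245) / 149 = 3.5302.
N + 1 ≤ 2^3.5302 = 11.5530.
N ≤ 10.5530, so the largest integer N is 10.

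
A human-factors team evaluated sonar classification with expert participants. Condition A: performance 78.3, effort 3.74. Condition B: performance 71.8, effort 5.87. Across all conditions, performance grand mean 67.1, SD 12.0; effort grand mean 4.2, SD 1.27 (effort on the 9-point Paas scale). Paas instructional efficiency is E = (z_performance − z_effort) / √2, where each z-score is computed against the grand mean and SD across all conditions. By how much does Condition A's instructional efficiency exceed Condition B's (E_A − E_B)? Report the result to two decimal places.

1.57

Condition A: z_P = (78.3 − 67.1)/12.0 = 0.9333; z_E = (3.74 − 4.2)/1.27 = -0.3622; E_A = (0.9333 − (-0.3622))/√2 = 0.9161.
Condition B: z_P = (71.8 − 67.1)/12.0 = 0.3917; z_E = (5.87 − 4.2)/1.27 = 1.3150; E_B = (0.3917 − 1.3150)/√2 = -0.6529.
E_A − E_B = 0.9161 − (-0.6529) = 1.5690 ≈ 1.57.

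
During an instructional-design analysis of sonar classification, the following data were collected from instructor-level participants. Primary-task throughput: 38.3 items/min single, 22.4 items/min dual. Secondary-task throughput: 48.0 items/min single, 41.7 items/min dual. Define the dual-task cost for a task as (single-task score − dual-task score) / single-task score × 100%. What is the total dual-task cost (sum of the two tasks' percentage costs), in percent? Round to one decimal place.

54.6

Primary cost = (38.3 − 22.4) / 38.3 × 100% = 41.5144%.
Secondary cost = (48.0 − 41.7) / 48.0 × 100% = 13.1250%.
Total = 41.5144% + 13.1250% = 54.6394% ≈ 54.6%.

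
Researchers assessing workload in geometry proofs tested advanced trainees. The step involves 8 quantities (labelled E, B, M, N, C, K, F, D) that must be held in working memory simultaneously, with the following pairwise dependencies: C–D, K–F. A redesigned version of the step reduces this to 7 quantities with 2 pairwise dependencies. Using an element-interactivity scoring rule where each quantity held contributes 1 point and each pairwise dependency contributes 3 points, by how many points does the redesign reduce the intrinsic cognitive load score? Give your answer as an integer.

Original: 8 × 1 + 2 × 3 = 8 + 6 = 14.
Redesigned: 7 × 1 + 2 × 3 = 7 + 6 = 13.
Reduction = 14 − 13 = 1.

1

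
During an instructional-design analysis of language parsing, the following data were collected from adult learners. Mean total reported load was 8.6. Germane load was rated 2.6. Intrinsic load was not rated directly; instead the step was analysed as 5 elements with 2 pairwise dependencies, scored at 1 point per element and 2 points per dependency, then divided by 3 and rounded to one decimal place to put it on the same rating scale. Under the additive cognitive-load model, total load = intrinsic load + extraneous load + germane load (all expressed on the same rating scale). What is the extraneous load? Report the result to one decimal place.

Intrinsic (element-interactivity): (5 × 1 + 2 × 2) / 3 = 9 / 3 = 3.0000 → 3.0.
extraneous load = total − intrinsic − germane
             = 8.6 − 3.0 − 2.6 = 3.0.

3.0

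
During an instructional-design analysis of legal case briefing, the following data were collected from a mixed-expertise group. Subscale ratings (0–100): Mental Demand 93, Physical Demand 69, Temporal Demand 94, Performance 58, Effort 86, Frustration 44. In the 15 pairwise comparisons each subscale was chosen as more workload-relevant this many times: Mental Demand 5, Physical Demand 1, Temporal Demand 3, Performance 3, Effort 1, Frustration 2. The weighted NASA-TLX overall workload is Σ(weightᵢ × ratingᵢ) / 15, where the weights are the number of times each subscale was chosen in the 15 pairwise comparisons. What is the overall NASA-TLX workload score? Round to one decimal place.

The tallies are the weights (they sum to 15).
Weighted sum = 5·93 + 1·69 + 3·94 + 3·58 + 1·86 + 2·44
            = 465 + 69 + 282 + 174 + 86 + 88 = 1164.
Overall workload = 1164 / 15 = 77.6000 ≈ 77.6.

77.6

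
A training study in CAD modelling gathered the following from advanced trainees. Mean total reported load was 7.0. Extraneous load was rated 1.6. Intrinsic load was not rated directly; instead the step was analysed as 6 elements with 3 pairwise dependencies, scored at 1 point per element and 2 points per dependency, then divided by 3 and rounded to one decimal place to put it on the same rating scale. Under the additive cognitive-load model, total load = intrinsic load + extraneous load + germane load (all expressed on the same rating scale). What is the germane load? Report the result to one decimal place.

1.4

Intrinsic (element-interactivity): (6 × 1 + 3 × 2) / 3 = 12 / 3 = 4.0000 → 4.0.
germane load = total − intrinsic − extraneous
             = 7.0 − 4.0 − 1.6 = 1.4.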